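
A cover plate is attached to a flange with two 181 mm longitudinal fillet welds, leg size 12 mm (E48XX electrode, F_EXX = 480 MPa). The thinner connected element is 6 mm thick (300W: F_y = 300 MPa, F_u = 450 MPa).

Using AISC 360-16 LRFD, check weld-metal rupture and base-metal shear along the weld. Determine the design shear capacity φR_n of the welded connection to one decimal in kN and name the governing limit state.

391.0 kN (base-metal shear governs)

Weld metal: throat = 0.707×12 = 8.484 mm, L = 2×181 = 362 mm. φR_n = 0.75 × 0.6 × 480 × 8.484 × 362 = 663.4 kN.
Base metal shear (6 mm plate): yield φR_n = 1.0×0.6×300×6×362 = 391.0 kN; rupture φR_n = 0.75×0.6×450×6×362 = 439.8 kN; take 391.0 kN (yield).
Governing: min(663.4, 391.0) = 391.0 kN → base-metal shear.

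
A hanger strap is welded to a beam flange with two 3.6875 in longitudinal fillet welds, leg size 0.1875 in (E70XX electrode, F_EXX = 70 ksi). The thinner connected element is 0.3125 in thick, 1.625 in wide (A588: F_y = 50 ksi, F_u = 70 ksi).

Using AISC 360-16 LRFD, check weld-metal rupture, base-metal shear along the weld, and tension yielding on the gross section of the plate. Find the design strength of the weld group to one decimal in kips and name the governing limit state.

22.9 kips (gross-section yield governs)

Weld metal: throat = 0.707×0.1875 = 0.13256 in, L = 2×3.6875 = 7.375 in. φR_n = 0.75 × 0.6 × 70 × 0.13256 × 7.375 = 30.8 kips.
Base metal shear (0.3125 in plate): yield φR_n = 1.0×0.6×50×0.3125×7.375 = 69.1 kips; rupture φR_n = 0.75×0.6×70×0.3125×7.375 = 72.6 kips; take 69.1 kips (yield).
Tension yield (gross): A_g = 1.625×0.3125 = 0.50781 in². φR_n = 0.90 × 50 × 0.50781 = 22.9 kips.
Governing: min(30.8, 69.1, 22.9) = 22.9 kips → gross-section yield.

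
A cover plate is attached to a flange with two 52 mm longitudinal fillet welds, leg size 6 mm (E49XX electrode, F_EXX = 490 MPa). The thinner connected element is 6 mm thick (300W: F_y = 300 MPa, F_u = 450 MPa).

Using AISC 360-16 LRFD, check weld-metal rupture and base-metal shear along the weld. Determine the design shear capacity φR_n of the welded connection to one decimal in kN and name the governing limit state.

97.3 kN (weld metal governs)

Weld metal: throat = 0.707×6 = 4.242 mm, L = 2×52 = 104 mm. φR_n = 0.75 × 0.6 × 490 × 4.242 × 104 = 97.3 kN.
Base metal shear (6 mm plate): yield φR_n = 1.0×0.6×300×6×104 = 112.3 kN; rupture φR_n = 0.75×0.6×450×6×104 = 126.4 kN; take 112.3 kN (yield).
Governing: min(97.3, 112.3) = 97.3 kN → weld metal.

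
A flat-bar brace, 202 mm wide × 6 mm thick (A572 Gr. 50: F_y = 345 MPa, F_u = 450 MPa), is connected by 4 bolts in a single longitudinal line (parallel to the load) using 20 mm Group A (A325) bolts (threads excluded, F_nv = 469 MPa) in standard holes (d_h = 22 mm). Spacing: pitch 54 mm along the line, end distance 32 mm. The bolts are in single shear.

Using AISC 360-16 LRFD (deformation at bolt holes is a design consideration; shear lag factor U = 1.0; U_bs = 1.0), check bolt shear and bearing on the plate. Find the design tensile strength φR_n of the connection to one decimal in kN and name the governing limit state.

Bolt shear: A_b = π(20)²/4 = 314.16 mm². φR_n = 0.75 × 469 × 314.16 × 4 × 1 = 442.0 kN.
Bearing (6 mm plate, F_u = 450 MPa): end bolts L_c = 32 − 22/2 = 21, R_n = min(1.2×21×6×450, 2.4×20×6×450) = 68.04 kN/bolt; interior L_c = 54 − 22 = 32, R_n = 103.68 kN/bolt. φR_n = 0.75 × (1×68.04 + 3×103.68) = 284.3 kN.
Governing: min(442.0, 284.3) = 284.3 kN → bearing.

284.3 kN (bearing governs)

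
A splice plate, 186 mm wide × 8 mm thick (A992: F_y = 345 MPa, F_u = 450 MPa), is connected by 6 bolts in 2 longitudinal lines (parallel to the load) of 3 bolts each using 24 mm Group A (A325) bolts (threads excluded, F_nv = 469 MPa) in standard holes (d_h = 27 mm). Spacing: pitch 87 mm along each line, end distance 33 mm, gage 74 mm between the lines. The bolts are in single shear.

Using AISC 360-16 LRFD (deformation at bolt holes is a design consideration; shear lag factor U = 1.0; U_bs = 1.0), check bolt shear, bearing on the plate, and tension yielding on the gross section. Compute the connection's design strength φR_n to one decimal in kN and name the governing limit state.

462.0 kN (gross-section yield governs)

Bolt shear: A_b = π(24)²/4 = 452.39 mm². φR_n = 0.75 × 469 × 452.39 × 6 × 1 = 954.8 kN.
Bearing (8 mm plate, F_u = 450 MPa): end bolts L_c = 33 − 27/2 = 19.5, R_n = min(1.2×19.5×8×450, 2.4×24×8×450) = 84.24 kN/bolt; interior L_c = 87 − 27 = 60, R_n = 207.36 kN/bolt. φR_n = 0.75 × (2×84.24 + 4×207.36) = 748.4 kN.
Tension yield (gross): A_g = 186×8 = 1488 mm². φR_n = 0.90 × 345 × 1488 = 462.0 kN.
Governing: min(954.8, 748.4, 462.0) = 462.0 kN → gross-section yield.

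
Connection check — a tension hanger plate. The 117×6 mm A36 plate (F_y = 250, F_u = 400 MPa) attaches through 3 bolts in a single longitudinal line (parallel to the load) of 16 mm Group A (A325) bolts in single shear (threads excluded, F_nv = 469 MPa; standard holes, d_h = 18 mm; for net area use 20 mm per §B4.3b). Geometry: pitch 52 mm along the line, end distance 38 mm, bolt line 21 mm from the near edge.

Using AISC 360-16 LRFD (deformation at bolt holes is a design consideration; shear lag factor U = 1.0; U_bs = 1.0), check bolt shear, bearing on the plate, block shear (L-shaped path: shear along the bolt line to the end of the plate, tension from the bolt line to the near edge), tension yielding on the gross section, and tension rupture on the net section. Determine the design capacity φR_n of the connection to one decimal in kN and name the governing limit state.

115.7 kN (block shear governs)

Bolt shear: A_b = π(16)²/4 = 201.06 mm². φR_n = 0.75 × 469 × 201.06 × 3 × 1 = 212.2 kN.
Bearing (6 mm plate, F_u = 400 MPa): end bolts L_c = 38 − 18/2 = 29, R_n = min(1.2×29×6×400, 2.4×16×6×400) = 83.52 kN/bolt; interior L_c = 52 − 18 = 34, R_n = 92.16 kN/bolt. φR_n = 0.75 × (1×83.52 + 2×92.16) = 200.9 kN.
Block shear: shear path 1×[38+2×52] = 1×142 mm, A_gv = 852, A_nv = 1×(142 − 2.5×20)×6 = 552 mm²; tension to near edge: (21 − 0.5×20)×6 = 66 mm². R_n = min(0.6×400×552, 0.6×250×852) + 1.0×400×66 = min(132.48, 127.8) + 26.4 = 154.2 kN. φR_n = 0.75 × 154.2 = 115.7 kN.
Tension yield (gross): A_g = 117×6 = 702 mm². φR_n = 0.90 × 250 × 702 = 158.0 kN.
Tension rupture (net): A_n = (117 − 1×20)×6 = 582 mm² (U = 1.0, A_e = A_n). φR_n = 0.75 × 400 × 582 = 174.6 kN.
Governing: min(212.2, 200.9, 115.7, 158.0, 174.6) = 115.7 kN → block shear.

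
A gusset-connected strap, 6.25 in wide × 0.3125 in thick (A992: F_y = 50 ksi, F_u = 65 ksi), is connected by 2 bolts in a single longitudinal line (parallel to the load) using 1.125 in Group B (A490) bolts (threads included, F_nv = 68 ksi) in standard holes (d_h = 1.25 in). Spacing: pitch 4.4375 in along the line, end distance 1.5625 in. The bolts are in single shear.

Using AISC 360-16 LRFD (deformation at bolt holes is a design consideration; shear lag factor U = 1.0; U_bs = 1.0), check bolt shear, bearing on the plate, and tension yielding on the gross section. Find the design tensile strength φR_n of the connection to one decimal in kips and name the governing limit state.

Bolt shear: A_b = π(1.125)²/4 = 0.99402 in². φR_n = 0.75 × 68 × 0.99402 × 2 × 1 = 101.4 kips.
Bearing (0.3125 in plate, F_u = 65 ksi): end bolts L_c = 1.5625 − 1.25/2 = 0.9375, R_n = min(1.2×0.9375×0.3125×65, 2.4×1.125×0.3125×65) = 22.852 kips/bolt; interior L_c = 4.4375 − 1.25 = 3.1875, R_n = 54.844 kips/bolt. φR_n = 0.75 × (1×22.852 + 1×54.844) = 58.3 kips.
Tension yield (gross): A_g = 6.25×0.3125 = 1.9531 in². φR_n = 0.90 × 50 × 1.9531 = 87.9 kips.
Governing: min(101.4, 58.3, 87.9) = 58.3 kips → bearing.

58.3 kips (bearing governs)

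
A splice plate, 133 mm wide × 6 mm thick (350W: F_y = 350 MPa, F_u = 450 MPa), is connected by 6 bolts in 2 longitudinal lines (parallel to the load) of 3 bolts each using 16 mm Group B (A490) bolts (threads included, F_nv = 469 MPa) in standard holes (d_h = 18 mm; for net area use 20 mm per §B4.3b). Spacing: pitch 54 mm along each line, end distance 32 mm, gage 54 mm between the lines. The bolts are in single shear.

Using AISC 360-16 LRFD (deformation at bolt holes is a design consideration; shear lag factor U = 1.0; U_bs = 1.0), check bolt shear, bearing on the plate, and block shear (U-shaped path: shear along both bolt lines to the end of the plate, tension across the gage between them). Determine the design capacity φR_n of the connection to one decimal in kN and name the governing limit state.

Bolt shear: A_b = π(16)²/4 = 201.06 mm². φR_n = 0.75 × 469 × 201.06 × 6 × 1 = 424.3 kN.
Bearing (6 mm plate, F_u = 450 MPa): end bolts L_c = 32 − 18/2 = 23, R_n = min(1.2×23×6×450, 2.4×16×6×450) = 74.52 kN/bolt; interior L_c = 54 − 18 = 36, R_n = 103.68 kN/bolt. φR_n = 0.75 × (2×74.52 + 4×103.68) = 422.8 kN.
Block shear: shear path 2×[32+2×54] = 2×140 mm, A_gv = 1680, A_nv = 2×(140 − 2.5×20)×6 = 1080 mm²; tension across gage: (54 − 1×20)×6 = 204 mm². R_n = min(0.6×450×1080, 0.6×350×1680) + 1.0×450×204 = min(291.6, 352.8) + 91.8 = 383.4 kN. φR_n = 0.75 × 383.4 = 287.6 kN.
Governing: min(424.3, 422.8, 287.6) = 287.6 kN → block shear.

287.6 kN (block shear governs)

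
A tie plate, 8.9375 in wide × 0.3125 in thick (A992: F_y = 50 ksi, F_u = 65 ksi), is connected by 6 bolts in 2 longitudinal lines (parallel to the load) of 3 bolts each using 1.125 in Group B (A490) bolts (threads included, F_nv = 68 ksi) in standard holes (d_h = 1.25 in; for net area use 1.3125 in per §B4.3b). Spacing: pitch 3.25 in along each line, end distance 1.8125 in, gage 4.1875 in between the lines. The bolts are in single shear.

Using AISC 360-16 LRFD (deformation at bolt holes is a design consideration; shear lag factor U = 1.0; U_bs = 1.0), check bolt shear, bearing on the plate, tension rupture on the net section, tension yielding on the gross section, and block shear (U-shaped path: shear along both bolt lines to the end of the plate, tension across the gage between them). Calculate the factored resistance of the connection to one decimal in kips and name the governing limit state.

96.2 kips (net-section rupture governs)

Bolt shear: A_b = π(1.125)²/4 = 0.99402 in². φR_n = 0.75 × 68 × 0.99402 × 6 × 1 = 304.2 kips.
Bearing (0.3125 in plate, F_u = 65 ksi): end bolts L_c = 1.8125 − 1.25/2 = 1.1875, R_n = min(1.2×1.1875×0.3125×65, 2.4×1.125×0.3125×65) = 28.945 kips/bolt; interior L_c = 3.25 − 1.25 = 2, R_n = 48.75 kips/bolt. φR_n = 0.75 × (2×28.945 + 4×48.75) = 189.7 kips.
Tension rupture (net): A_n = (8.9375 − 2×1.3125)×0.3125 = 1.9727 in² (U = 1.0, A_e = A_n). φR_n = 0.75 × 65 × 1.9727 = 96.2 kips.
Tension yield (gross): A_g = 8.9375×0.3125 = 2.793 in². φR_n = 0.90 × 50 × 2.793 = 125.7 kips.
Block shear: shear path 2×[1.8125+2×3.25] = 2×8.3125 in, A_gv = 5.1953, A_nv = 2×(8.3125 − 2.5×1.3125)×0.3125 = 3.1445 in²; tension across gage: (4.1875 − 1×1.3125)×0.3125 = 0.89844 in². R_n = min(0.6×65×3.1445, 0.6×50×5.1953) + 1.0×65×0.89844 = min(122.64, 155.86) + 58.399 = 181.04 kips. φR_n = 0.75 × 181.04 = 135.8 kips.
Governing: min(304.2, 189.7, 96.2, 125.7, 135.8) = 96.2 kips → net-section rupture.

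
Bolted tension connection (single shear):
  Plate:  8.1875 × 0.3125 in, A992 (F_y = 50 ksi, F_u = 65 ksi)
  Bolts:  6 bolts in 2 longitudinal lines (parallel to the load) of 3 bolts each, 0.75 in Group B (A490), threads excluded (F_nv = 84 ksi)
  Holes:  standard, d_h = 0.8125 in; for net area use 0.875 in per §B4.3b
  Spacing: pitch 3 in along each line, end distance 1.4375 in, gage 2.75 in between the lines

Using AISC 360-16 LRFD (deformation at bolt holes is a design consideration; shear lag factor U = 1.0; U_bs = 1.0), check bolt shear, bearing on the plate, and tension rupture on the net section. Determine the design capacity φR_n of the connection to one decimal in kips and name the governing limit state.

Bolt shear: A_b = π(0.75)²/4 = 0.44179 in². φR_n = 0.75 × 84 × 0.44179 × 6 × 1 = 167.0 kips.
Bearing (0.3125 in plate, F_u = 65 ksi): end bolts L_c = 1.4375 − 0.8125/2 = 1.03125, R_n = min(1.2×1.03125×0.3125×65, 2.4×0.75×0.3125×65) = 25.137 kips/bolt; interior L_c = 3 − 0.8125 = 2.1875, R_n = 36.563 kips/bolt. φR_n = 0.75 × (2×25.137 + 4×36.563) = 147.4 kips.
Tension rupture (net): A_n = (8.1875 − 2×0.875)×0.3125 = 2.0117 in² (U = 1.0, A_e = A_n). φR_n = 0.75 × 65 × 2.0117 = 98.1 kips.
Governing: min(167.0, 147.4, 98.1) = 98.1 kips → net-section rupture.

98.1 kips (net-section rupture governs)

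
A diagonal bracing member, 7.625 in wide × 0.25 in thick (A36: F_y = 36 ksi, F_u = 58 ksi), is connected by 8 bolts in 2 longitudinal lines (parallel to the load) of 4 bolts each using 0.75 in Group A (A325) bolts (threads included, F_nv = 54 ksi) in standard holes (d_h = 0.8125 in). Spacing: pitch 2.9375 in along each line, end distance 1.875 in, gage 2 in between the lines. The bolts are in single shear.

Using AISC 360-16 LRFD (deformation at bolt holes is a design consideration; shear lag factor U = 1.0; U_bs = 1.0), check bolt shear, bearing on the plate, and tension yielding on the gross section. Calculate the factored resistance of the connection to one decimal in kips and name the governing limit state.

Bolt shear: A_b = π(0.75)²/4 = 0.44179 in². φR_n = 0.75 × 54 × 0.44179 × 8 × 1 = 143.1 kips.
Bearing (0.25 in plate, F_u = 58 ksi): end bolts L_c = 1.875 − 0.8125/2 = 1.46875, R_n = min(1.2×1.46875×0.25×58, 2.4×0.75×0.25×58) = 25.556 kips/bolt; interior L_c = 2.9375 − 0.8125 = 2.125, R_n = 26.1 kips/bolt. φR_n = 0.75 × (2×25.556 + 6×26.1) = 155.8 kips.
Tension yield (gross): A_g = 7.625×0.25 = 1.9063 in². φR_n = 0.90 × 36 × 1.9063 = 61.8 kips.
Governing: min(143.1, 155.8, 61.8) = 61.8 kips → gross-section yield.

61.8 kips (gross-section yield governs)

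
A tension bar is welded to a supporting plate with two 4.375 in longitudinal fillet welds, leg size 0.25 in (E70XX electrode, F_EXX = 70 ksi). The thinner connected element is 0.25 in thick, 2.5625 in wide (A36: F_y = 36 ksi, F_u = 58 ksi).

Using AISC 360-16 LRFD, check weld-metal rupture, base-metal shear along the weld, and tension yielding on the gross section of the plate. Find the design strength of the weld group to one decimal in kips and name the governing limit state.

Weld metal: throat = 0.707×0.25 = 0.17675 in, L = 2×4.375 = 8.75 in. φR_n = 0.75 × 0.6 × 70 × 0.17675 × 8.75 = 48.7 kips.
Base metal shear (0.25 in plate): yield φR_n = 1.0×0.6×36×0.25×8.75 = 47.3 kips; rupture φR_n = 0.75×0.6×58×0.25×8.75 = 57.1 kips; take 47.3 kips (yield).
Tension yield (gross): A_g = 2.5625×0.25 = 0.64063 in². φR_n = 0.90 × 36 × 0.64063 = 20.8 kips.
Governing: min(48.7, 47.3, 20.8) = 20.8 kips → gross-section yield.

20.8 kips (gross-section yield governs)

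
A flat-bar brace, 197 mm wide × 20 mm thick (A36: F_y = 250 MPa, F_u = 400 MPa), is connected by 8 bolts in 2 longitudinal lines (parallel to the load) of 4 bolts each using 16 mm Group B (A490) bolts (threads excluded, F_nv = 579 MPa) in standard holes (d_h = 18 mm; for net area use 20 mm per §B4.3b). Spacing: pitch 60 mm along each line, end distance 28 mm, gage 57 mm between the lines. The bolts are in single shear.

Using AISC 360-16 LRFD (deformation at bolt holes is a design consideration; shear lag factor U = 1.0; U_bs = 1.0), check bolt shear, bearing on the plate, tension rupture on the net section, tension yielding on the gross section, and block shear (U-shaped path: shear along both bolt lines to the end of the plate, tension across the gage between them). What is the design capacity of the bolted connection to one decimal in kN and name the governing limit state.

Bolt shear: A_b = π(16)²/4 = 201.06 mm². φR_n = 0.75 × 579 × 201.06 × 8 × 1 = 698.5 kN.
Bearing (20 mm plate, F_u = 400 MPa): end bolts L_c = 28 − 18/2 = 19, R_n = min(1.2×19×20×400, 2.4×16×20×400) = 182.4 kN/bolt; interior L_c = 60 − 18 = 42, R_n = 307.2 kN/bolt. φR_n = 0.75 × (2×182.4 + 6×307.2) = 1656.0 kN.
Tension rupture (net): A_n = (197 − 2×20)×20 = 3140 mm² (U = 1.0, A_e = A_n). φR_n = 0.75 × 400 × 3140 = 942.0 kN.
Tension yield (gross): A_g = 197×20 = 3940 mm². φR_n = 0.90 × 250 × 3940 = 886.5 kN.
Block shear: shear path 2×[28+3×60] = 2×208 mm, A_gv = 8320, A_nv = 2×(208 − 3.5×20)×20 = 5520 mm²; tension across gage: (57 − 1×20)×20 = 740 mm². R_n = min(0.6×400×5520, 0.6×250×8320) + 1.0×400×740 = min(1324.8, 1248) + 296 = 1544 kN. φR_n = 0.75 × 1544 = 1158.0 kN.
Governing: min(698.5, 1656.0, 942.0, 886.5, 1158.0) = 698.5 kN → bolt shear.

698.5 kN (bolt shear governs)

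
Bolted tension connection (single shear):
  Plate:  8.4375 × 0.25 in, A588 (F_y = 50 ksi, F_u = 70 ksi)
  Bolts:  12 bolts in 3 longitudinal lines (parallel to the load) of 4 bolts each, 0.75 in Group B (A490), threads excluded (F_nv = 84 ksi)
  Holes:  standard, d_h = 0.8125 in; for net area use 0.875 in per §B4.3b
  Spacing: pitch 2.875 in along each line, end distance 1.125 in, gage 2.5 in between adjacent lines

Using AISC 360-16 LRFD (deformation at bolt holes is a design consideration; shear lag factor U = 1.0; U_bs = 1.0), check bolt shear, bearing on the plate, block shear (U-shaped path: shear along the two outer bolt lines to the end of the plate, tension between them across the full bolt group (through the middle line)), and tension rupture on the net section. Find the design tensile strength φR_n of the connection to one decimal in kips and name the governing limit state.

76.3 kips (net-section rupture governs)

Bolt shear: A_b = π(0.75)²/4 = 0.44179 in². φR_n = 0.75 × 84 × 0.44179 × 12 × 1 = 334.0 kips.
Bearing (0.25 in plate, F_u = 70 ksi): end bolts L_c = 1.125 − 0.8125/2 = 0.71875, R_n = min(1.2×0.71875×0.25×70, 2.4×0.75×0.25×70) = 15.094 kips/bolt; interior L_c = 2.875 − 0.8125 = 2.0625, R_n = 31.5 kips/bolt. φR_n = 0.75 × (3×15.094 + 9×31.5) = 246.6 kips.
Block shear: shear path 2×[1.125+3×2.875] = 2×9.75 in, A_gv = 4.875, A_nv = 2×(9.75 − 3.5×0.875)×0.25 = 3.3438 in²; tension across gage: (5 − 2×0.875)×0.25 = 0.8125 in². R_n = min(0.6×70×3.3438, 0.6×50×4.875) + 1.0×70×0.8125 = min(140.44, 146.25) + 56.875 = 197.32 kips. φR_n = 0.75 × 197.32 = 148.0 kips.
Tension rupture (net): A_n = (8.4375 − 3×0.875)×0.25 = 1.4531 in² (U = 1.0, A_e = A_n). φR_n = 0.75 × 70 × 1.4531 = 76.3 kips.
Governing: min(334.0, 246.6, 148.0, 76.3) = 76.3 kips → net-section rupture.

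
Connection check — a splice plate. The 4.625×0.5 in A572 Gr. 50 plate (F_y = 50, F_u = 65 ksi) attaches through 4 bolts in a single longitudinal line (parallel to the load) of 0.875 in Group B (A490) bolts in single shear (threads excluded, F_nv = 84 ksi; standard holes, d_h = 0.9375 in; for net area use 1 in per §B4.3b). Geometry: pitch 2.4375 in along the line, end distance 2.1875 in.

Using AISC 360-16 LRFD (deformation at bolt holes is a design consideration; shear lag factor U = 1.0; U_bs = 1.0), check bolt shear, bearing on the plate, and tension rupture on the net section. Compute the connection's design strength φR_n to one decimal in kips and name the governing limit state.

Bolt shear: A_b = π(0.875)²/4 = 0.60132 in². φR_n = 0.75 × 84 × 0.60132 × 4 × 1 = 151.5 kips.
Bearing (0.5 in plate, F_u = 65 ksi): end bolts L_c = 2.1875 − 0.9375/2 = 1.71875, R_n = min(1.2×1.71875×0.5×65, 2.4×0.875×0.5×65) = 67.031 kips/bolt; interior L_c = 2.4375 − 0.9375 = 1.5, R_n = 58.5 kips/bolt. φR_n = 0.75 × (1×67.031 + 3×58.5) = 181.9 kips.
Tension rupture (net): A_n = (4.625 − 1×1)×0.5 = 1.8125 in² (U = 1.0, A_e = A_n). φR_n = 0.75 × 65 × 1.8125 = 88.4 kips.
Governing: min(151.5, 181.9, 88.4) = 88.4 kips → net-section rupture.

88.4 kips (net-section rupture governs)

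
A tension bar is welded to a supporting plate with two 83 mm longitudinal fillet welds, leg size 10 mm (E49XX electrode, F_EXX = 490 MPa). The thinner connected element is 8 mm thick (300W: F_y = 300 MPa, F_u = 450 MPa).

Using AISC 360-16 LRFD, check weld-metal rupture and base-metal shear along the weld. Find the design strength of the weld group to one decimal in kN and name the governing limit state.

239.0 kN (base-metal shear governs)

Weld metal: throat = 0.707×10 = 7.07 mm, L = 2×83 = 166 mm. φR_n = 0.75 × 0.6 × 490 × 7.07 × 166 = 258.8 kN.
Base metal shear (8 mm plate): yield φR_n = 1.0×0.6×300×8×166 = 239.0 kN; rupture φR_n = 0.75×0.6×450×8×166 = 268.9 kN; take 239.0 kN (yield).
Governing: min(258.8, 239.0) = 239.0 kN → base-metal shear.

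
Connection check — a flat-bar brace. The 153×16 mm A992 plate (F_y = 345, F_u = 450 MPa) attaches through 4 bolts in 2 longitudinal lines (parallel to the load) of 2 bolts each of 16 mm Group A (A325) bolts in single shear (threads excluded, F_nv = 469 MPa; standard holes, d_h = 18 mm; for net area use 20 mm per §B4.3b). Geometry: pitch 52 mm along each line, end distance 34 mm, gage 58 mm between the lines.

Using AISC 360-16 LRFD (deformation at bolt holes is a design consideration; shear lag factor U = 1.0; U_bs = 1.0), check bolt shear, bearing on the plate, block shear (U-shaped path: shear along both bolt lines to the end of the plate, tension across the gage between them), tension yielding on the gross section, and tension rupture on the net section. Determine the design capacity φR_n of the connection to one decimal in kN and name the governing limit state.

Bolt shear: A_b = π(16)²/4 = 201.06 mm². φR_n = 0.75 × 469 × 201.06 × 4 × 1 = 282.9 kN.
Bearing (16 mm plate, F_u = 450 MPa): end bolts L_c = 34 − 18/2 = 25, R_n = min(1.2×25×16×450, 2.4×16×16×450) = 216 kN/bolt; interior L_c = 52 − 18 = 34, R_n = 276.48 kN/bolt. φR_n = 0.75 × (2×216 + 2×276.48) = 738.7 kN.
Block shear: shear path 2×[34+1×52] = 2×86 mm, A_gv = 2752, A_nv = 2×(86 − 1.5×20)×16 = 1792 mm²; tension across gage: (58 − 1×20)×16 = 608 mm². R_n = min(0.6×450×1792, 0.6×345×2752) + 1.0×450×608 = min(483.84, 569.66) + 273.6 = 757.44 kN. φR_n = 0.75 × 757.44 = 568.1 kN.
Tension yield (gross): A_g = 153×16 = 2448 mm². φR_n = 0.90 × 345 × 2448 = 760.1 kN.
Tension rupture (net): A_n = (153 − 2×20)×16 = 1808 mm² (U = 1.0, A_e = A_n). φR_n = 0.75 × 450 × 1808 = 610.2 kN.
Governing: min(282.9, 738.7, 568.1, 760.1, 610.2) = 282.9 kN → bolt shear.

282.9 kN (bolt shear governs)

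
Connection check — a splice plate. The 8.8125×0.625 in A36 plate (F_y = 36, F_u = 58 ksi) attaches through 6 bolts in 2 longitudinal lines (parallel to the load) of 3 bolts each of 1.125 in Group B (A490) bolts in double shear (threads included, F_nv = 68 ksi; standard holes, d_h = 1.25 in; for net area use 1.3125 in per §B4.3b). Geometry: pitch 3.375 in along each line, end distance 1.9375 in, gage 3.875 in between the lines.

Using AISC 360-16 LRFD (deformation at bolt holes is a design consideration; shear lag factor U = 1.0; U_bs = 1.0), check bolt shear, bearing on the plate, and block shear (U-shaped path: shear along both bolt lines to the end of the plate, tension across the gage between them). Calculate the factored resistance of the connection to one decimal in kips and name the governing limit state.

245.6 kips (block shear governs)

Bolt shear: A_b = π(1.125)²/4 = 0.99402 in². φR_n = 0.75 × 68 × 0.99402 × 6 × 2 = 608.3 kips.
Bearing (0.625 in plate, F_u = 58 ksi): end bolts L_c = 1.9375 − 1.25/2 = 1.3125, R_n = min(1.2×1.3125×0.625×58, 2.4×1.125×0.625×58) = 57.094 kips/bolt; interior L_c = 3.375 − 1.25 = 2.125, R_n = 92.438 kips/bolt. φR_n = 0.75 × (2×57.094 + 4×92.438) = 363.0 kips.
Block shear: shear path 2×[1.9375+2×3.375] = 2×8.6875 in, A_gv = 10.859, A_nv = 2×(8.6875 − 2.5×1.3125)×0.625 = 6.7578 in²; tension across gage: (3.875 − 1×1.3125)×0.625 = 1.6016 in². R_n = min(0.6×58×6.7578, 0.6×36×10.859) + 1.0×58×1.6016 = min(235.17, 234.55) + 92.893 = 327.44 kips. φR_n = 0.75 × 327.44 = 245.6 kips.
Governing: min(608.3, 363.0, 245.6) = 245.6 kips → block shear.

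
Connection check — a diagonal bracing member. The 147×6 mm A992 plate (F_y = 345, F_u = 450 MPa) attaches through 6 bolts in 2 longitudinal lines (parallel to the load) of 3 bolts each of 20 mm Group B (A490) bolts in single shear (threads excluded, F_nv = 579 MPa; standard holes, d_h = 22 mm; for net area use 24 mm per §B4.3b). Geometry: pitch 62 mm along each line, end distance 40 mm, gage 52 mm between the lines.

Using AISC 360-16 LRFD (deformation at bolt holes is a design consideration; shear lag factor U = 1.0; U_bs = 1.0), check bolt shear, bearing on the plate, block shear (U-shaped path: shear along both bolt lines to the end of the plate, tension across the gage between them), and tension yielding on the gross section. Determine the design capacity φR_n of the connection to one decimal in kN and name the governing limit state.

Bolt shear: A_b = π(20)²/4 = 314.16 mm². φR_n = 0.75 × 579 × 314.16 × 6 × 1 = 818.5 kN.
Bearing (6 mm plate, F_u = 450 MPa): end bolts L_c = 40 − 22/2 = 29, R_n = min(1.2×29×6×450, 2.4×20×6×450) = 93.96 kN/bolt; interior L_c = 62 − 22 = 40, R_n = 129.6 kN/bolt. φR_n = 0.75 × (2×93.96 + 4×129.6) = 529.7 kN.
Block shear: shear path 2×[40+2×62] = 2×164 mm, A_gv = 1968, A_nv = 2×(164 − 2.5×24)×6 = 1248 mm²; tension across gage: (52 − 1×24)×6 = 168 mm². R_n = min(0.6×450×1248, 0.6×345×1968) + 1.0×450×168 = min(336.96, 407.38) + 75.6 = 412.56 kN. φR_n = 0.75 × 412.56 = 309.4 kN.
Tension yield (gross): A_g = 147×6 = 882 mm². φR_n = 0.90 × 345 × 882 = 273.9 kN.
Governing: min(818.5, 529.7, 309.4, 273.9) = 273.9 kN → gross-section yield.

273.9 kN (gross-section yield governs)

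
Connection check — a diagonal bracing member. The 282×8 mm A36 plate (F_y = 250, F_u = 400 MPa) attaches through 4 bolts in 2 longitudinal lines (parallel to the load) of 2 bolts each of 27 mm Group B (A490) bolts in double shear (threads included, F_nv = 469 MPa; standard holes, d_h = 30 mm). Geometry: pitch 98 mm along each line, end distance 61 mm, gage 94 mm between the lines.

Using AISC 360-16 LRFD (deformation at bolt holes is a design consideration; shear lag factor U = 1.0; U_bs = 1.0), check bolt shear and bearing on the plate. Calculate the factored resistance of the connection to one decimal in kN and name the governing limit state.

576.0 kN (bearing governs)

Bolt shear: A_b = π(27)²/4 = 572.56 mm². φR_n = 0.75 × 469 × 572.56 × 4 × 2 = 1611.2 kN.
Bearing (8 mm plate, F_u = 400 MPa): end bolts L_c = 61 − 30/2 = 46, R_n = min(1.2×46×8×400, 2.4×27×8×400) = 176.64 kN/bolt; interior L_c = 98 − 30 = 68, R_n = 207.36 kN/bolt. φR_n = 0.75 × (2×176.64 + 2×207.36) = 576.0 kN.
Governing: min(1611.2, 576.0) = 576.0 kN → bearing.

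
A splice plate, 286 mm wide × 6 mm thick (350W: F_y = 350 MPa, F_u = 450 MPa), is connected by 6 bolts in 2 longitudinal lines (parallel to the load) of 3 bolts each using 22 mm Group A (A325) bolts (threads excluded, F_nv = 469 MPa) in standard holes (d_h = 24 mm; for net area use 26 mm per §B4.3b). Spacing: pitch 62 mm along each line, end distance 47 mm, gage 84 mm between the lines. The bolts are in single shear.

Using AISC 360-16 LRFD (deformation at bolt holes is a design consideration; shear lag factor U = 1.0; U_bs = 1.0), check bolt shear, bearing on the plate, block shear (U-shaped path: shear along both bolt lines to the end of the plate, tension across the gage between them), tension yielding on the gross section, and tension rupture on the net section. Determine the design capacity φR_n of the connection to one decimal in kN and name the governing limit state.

Bolt shear: A_b = π(22)²/4 = 380.13 mm². φR_n = 0.75 × 469 × 380.13 × 6 × 1 = 802.3 kN.
Bearing (6 mm plate, F_u = 450 MPa): end bolts L_c = 47 − 24/2 = 35, R_n = min(1.2×35×6×450, 2.4×22×6×450) = 113.4 kN/bolt; interior L_c = 62 − 24 = 38, R_n = 123.12 kN/bolt. φR_n = 0.75 × (2×113.4 + 4×123.12) = 539.5 kN.
Block shear: shear path 2×[47+2×62] = 2×171 mm, A_gv = 2052, A_nv = 2×(171 − 2.5×26)×6 = 1272 mm²; tension across gage: (84 − 1×26)×6 = 348 mm². R_n = min(0.6×450×1272, 0.6×350×2052) + 1.0×450×348 = min(343.44, 430.92) + 156.6 = 500.04 kN. φR_n = 0.75 × 500.04 = 375.0 kN.
Tension yield (gross): A_g = 286×6 = 1716 mm². φR_n = 0.90 × 350 × 1716 = 540.5 kN.
Tension rupture (net): A_n = (286 − 2×26)×6 = 1404 mm² (U = 1.0, A_e = A_n). φR_n = 0.75 × 450 × 1404 = 473.9 kN.
Governing: min(802.3, 539.5, 375.0, 540.5, 473.9) = 375.0 kN → block shear.

375.0 kN (block shear governs)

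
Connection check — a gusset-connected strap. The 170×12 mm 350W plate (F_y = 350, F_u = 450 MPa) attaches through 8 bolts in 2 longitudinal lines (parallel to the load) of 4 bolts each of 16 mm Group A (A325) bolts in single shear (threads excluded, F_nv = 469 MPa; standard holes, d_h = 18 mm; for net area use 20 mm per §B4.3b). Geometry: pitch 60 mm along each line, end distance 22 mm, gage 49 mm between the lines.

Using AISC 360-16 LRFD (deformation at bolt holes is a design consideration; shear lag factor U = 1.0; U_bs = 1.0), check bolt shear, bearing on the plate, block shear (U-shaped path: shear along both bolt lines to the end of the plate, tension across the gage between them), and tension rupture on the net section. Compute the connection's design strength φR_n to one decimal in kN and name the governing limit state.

Bolt shear: A_b = π(16)²/4 = 201.06 mm². φR_n = 0.75 × 469 × 201.06 × 8 × 1 = 565.8 kN.
Bearing (12 mm plate, F_u = 450 MPa): end bolts L_c = 22 − 18/2 = 13, R_n = min(1.2×13×12×450, 2.4×16×12×450) = 84.24 kN/bolt; interior L_c = 60 − 18 = 42, R_n = 207.36 kN/bolt. φR_n = 0.75 × (2×84.24 + 6×207.36) = 1059.5 kN.
Block shear: shear path 2×[22+3×60] = 2×202 mm, A_gv = 4848, A_nv = 2×(202 − 3.5×20)×12 = 3168 mm²; tension across gage: (49 − 1×20)×12 = 348 mm². R_n = min(0.6×450×3168, 0.6×350×4848) + 1.0×450×348 = min(855.36, 1018.1) + 156.6 = 1012 kN. φR_n = 0.75 × 1012 = 759.0 kN.
Tension rupture (net): A_n = (170 − 2×20)×12 = 1560 mm² (U = 1.0, A_e = A_n). φR_n = 0.75 × 450 × 1560 = 526.5 kN.
Governing: min(565.8, 1059.5, 759.0, 526.5) = 526.5 kN → net-section rupture.

526.5 kN (net-section rupture governs)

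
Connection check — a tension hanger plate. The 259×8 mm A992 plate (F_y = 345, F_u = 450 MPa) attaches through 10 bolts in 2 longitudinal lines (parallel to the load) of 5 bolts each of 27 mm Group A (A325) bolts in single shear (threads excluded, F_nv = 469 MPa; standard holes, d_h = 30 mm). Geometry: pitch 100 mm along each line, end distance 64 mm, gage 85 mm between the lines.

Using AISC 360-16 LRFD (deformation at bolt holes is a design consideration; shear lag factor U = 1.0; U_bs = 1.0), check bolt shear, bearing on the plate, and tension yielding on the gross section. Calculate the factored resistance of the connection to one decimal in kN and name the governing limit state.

Bolt shear: A_b = π(27)²/4 = 572.56 mm². φR_n = 0.75 × 469 × 572.56 × 10 × 1 = 2014.0 kN.
Bearing (8 mm plate, F_u = 450 MPa): end bolts L_c = 64 − 30/2 = 49, R_n = min(1.2×49×8×450, 2.4×27×8×450) = 211.68 kN/bolt; interior L_c = 100 − 30 = 70, R_n = 233.28 kN/bolt. φR_n = 0.75 × (2×211.68 + 8×233.28) = 1717.2 kN.
Tension yield (gross): A_g = 259×8 = 2072 mm². φR_n = 0.90 × 345 × 2072 = 643.4 kN.
Governing: min(2014.0, 1717.2, 643.4) = 643.4 kN → gross-section yield.

643.4 kN (gross-section yield governs)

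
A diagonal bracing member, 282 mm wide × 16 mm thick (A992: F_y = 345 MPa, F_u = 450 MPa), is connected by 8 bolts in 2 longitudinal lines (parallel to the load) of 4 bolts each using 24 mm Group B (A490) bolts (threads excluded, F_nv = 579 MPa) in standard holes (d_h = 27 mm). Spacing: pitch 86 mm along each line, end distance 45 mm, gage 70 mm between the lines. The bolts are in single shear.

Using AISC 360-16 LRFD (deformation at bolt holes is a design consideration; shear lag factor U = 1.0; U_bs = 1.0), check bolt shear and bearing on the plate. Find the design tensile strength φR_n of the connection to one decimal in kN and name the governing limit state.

Bolt shear: A_b = π(24)²/4 = 452.39 mm². φR_n = 0.75 × 579 × 452.39 × 8 × 1 = 1571.6 kN.
Bearing (16 mm plate, F_u = 450 MPa): end bolts L_c = 45 − 27/2 = 31.5, R_n = min(1.2×31.5×16×450, 2.4×24×16×450) = 272.16 kN/bolt; interior L_c = 86 − 27 = 59, R_n = 414.72 kN/bolt. φR_n = 0.75 × (2×272.16 + 6×414.72) = 2274.5 kN.
Governing: min(1571.6, 2274.5) = 1571.6 kN → bolt shear.

1571.6 kN (bolt shear governs)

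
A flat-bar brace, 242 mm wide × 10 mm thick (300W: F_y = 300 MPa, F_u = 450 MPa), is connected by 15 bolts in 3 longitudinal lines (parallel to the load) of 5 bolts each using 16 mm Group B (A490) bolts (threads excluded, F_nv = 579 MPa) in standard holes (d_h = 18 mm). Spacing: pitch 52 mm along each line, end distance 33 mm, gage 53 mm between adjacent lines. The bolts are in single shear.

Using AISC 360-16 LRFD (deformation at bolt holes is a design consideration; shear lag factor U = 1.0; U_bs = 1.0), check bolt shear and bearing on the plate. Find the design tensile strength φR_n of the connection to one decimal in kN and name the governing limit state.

Bolt shear: A_b = π(16)²/4 = 201.06 mm². φR_n = 0.75 × 579 × 201.06 × 15 × 1 = 1309.7 kN.
Bearing (10 mm plate, F_u = 450 MPa): end bolts L_c = 33 − 18/2 = 24, R_n = min(1.2×24×10×450, 2.4×16×10×450) = 129.6 kN/bolt; interior L_c = 52 − 18 = 34, R_n = 172.8 kN/bolt. φR_n = 0.75 × (3×129.6 + 12×172.8) = 1846.8 kN.
Governing: min(1309.7, 1846.8) = 1309.7 kN → bolt shear.

1309.7 kN (bolt shear governs)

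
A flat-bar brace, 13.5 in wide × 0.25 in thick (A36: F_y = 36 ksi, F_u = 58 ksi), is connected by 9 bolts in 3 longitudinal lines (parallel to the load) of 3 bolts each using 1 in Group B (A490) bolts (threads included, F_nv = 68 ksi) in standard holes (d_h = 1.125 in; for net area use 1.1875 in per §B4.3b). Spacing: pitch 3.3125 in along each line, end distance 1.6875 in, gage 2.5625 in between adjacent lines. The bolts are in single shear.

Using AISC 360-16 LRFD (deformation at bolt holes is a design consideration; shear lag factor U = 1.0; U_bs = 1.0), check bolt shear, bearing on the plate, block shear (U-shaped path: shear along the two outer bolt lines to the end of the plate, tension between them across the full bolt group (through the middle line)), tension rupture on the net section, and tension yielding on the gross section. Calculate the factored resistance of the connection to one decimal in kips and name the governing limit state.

97.2 kips (block shear governs)

Bolt shear: A_b = π(1)²/4 = 0.7854 in². φR_n = 0.75 × 68 × 0.7854 × 9 × 1 = 360.5 kips.
Bearing (0.25 in plate, F_u = 58 ksi): end bolts L_c = 1.6875 − 1.125/2 = 1.125, R_n = min(1.2×1.125×0.25×58, 2.4×1×0.25×58) = 19.575 kips/bolt; interior L_c = 3.3125 − 1.125 = 2.1875, R_n = 34.8 kips/bolt. φR_n = 0.75 × (3×19.575 + 6×34.8) = 200.6 kips.
Block shear: shear path 2×[1.6875+2×3.3125] = 2×8.3125 in, A_gv = 4.1563, A_nv = 2×(8.3125 − 2.5×1.1875)×0.25 = 2.6719 in²; tension across gage: (5.125 − 2×1.1875)×0.25 = 0.6875 in². R_n = min(0.6×58×2.6719, 0.6×36×4.1563) + 1.0×58×0.6875 = min(92.982, 89.776) + 39.875 = 129.65 kips. φR_n = 0.75 × 129.65 = 97.2 kips.
Tension rupture (net): A_n = (13.5 − 3×1.1875)×0.25 = 2.4844 in² (U = 1.0, A_e = A_n). φR_n = 0.75 × 58 × 2.4844 = 108.1 kips.
Tension yield (gross): A_g = 13.5×0.25 = 3.375 in². φR_n = 0.90 × 36 × 3.375 = 109.4 kips.
Governing: min(360.5, 200.6, 97.2, 108.1, 109.4) = 97.2 kips → block shear.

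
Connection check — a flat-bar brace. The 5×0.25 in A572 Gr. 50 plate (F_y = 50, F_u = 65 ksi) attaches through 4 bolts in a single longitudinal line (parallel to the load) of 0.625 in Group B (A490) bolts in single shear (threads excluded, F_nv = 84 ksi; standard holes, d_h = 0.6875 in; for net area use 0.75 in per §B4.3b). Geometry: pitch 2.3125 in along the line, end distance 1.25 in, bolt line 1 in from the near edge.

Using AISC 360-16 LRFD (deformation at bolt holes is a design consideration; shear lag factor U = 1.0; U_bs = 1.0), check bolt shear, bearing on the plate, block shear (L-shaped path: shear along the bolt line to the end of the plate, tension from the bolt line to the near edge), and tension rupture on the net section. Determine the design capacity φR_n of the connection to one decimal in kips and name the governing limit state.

Bolt shear: A_b = π(0.625)²/4 = 0.3068 in². φR_n = 0.75 × 84 × 0.3068 × 4 × 1 = 77.3 kips.
Bearing (0.25 in plate, F_u = 65 ksi): end bolts L_c = 1.25 − 0.6875/2 = 0.90625, R_n = min(1.2×0.90625×0.25×65, 2.4×0.625×0.25×65) = 17.672 kips/bolt; interior L_c = 2.3125 − 0.6875 = 1.625, R_n = 24.375 kips/bolt. φR_n = 0.75 × (1×17.672 + 3×24.375) = 68.1 kips.
Block shear: shear path 1×[1.25+3×2.3125] = 1×8.1875 in, A_gv = 2.0469, A_nv = 1×(8.1875 − 3.5×0.75)×0.25 = 1.3906 in²; tension to near edge: (1 − 0.5×0.75)×0.25 = 0.15625 in². R_n = min(0.6×65×1.3906, 0.6×50×2.0469) + 1.0×65×0.15625 = min(54.233, 61.407) + 10.156 = 64.389 kips. φR_n = 0.75 × 64.389 = 48.3 kips.
Tension rupture (net): A_n = (5 − 1×0.75)×0.25 = 1.0625 in² (U = 1.0, A_e = A_n). φR_n = 0.75 × 65 × 1.0625 = 51.8 kips.
Governing: min(77.3, 68.1, 48.3, 51.8) = 48.3 kips → block shear.

48.3 kips (block shear governs)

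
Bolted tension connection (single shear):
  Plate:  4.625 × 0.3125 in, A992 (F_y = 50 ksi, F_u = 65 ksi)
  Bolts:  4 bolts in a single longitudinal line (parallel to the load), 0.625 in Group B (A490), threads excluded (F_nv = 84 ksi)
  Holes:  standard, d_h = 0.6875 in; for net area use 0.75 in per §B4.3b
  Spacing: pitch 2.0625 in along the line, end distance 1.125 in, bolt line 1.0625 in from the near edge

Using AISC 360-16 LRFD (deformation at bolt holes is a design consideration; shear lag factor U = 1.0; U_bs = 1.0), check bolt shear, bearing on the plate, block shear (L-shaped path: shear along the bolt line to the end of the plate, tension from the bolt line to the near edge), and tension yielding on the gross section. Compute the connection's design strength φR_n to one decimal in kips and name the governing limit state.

53.3 kips (block shear governs)

Bolt shear: A_b = π(0.625)²/4 = 0.3068 in². φR_n = 0.75 × 84 × 0.3068 × 4 × 1 = 77.3 kips.
Bearing (0.3125 in plate, F_u = 65 ksi): end bolts L_c = 1.125 − 0.6875/2 = 0.78125, R_n = min(1.2×0.78125×0.3125×65, 2.4×0.625×0.3125×65) = 19.043 kips/bolt; interior L_c = 2.0625 − 0.6875 = 1.375, R_n = 30.469 kips/bolt. φR_n = 0.75 × (1×19.043 + 3×30.469) = 82.8 kips.
Block shear: shear path 1×[1.125+3×2.0625] = 1×7.3125 in, A_gv = 2.2852, A_nv = 1×(7.3125 − 3.5×0.75)×0.3125 = 1.4648 in²; tension to near edge: (1.0625 − 0.5×0.75)×0.3125 = 0.21484 in². R_n = min(0.6×65×1.4648, 0.6×50×2.2852) + 1.0×65×0.21484 = min(57.127, 68.556) + 13.965 = 71.092 kips. φR_n = 0.75 × 71.092 = 53.3 kips.
Tension yield (gross): A_g = 4.625×0.3125 = 1.4453 in². φR_n = 0.90 × 50 × 1.4453 = 65.0 kips.
Governing: min(77.3, 82.8, 53.3, 65.0) = 53.3 kips → block shear.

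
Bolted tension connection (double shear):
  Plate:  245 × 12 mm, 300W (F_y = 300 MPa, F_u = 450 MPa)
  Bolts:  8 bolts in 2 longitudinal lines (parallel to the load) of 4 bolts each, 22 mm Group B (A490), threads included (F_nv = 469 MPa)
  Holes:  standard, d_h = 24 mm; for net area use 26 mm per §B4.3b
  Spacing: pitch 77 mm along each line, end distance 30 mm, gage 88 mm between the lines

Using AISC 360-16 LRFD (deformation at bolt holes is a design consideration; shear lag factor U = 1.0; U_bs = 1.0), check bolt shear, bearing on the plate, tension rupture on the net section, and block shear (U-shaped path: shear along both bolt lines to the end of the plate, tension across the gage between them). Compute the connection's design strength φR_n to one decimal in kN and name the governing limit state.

781.7 kN (net-section rupture governs)

Bolt shear: A_b = π(22)²/4 = 380.13 mm². φR_n = 0.75 × 469 × 380.13 × 8 × 2 = 2139.4 kN.
Bearing (12 mm plate, F_u = 450 MPa): end bolts L_c = 30 − 24/2 = 18, R_n = min(1.2×18×12×450, 2.4×22×12×450) = 116.64 kN/bolt; interior L_c = 77 − 24 = 53, R_n = 285.12 kN/bolt. φR_n = 0.75 × (2×116.64 + 6×285.12) = 1458.0 kN.
Tension rupture (net): A_n = (245 − 2×26)×12 = 2316 mm² (U = 1.0, A_e = A_n). φR_n = 0.75 × 450 × 2316 = 781.7 kN.
Block shear: shear path 2×[30+3×77] = 2×261 mm, A_gv = 6264, A_nv = 2×(261 − 3.5×26)×12 = 4080 mm²; tension across gage: (88 − 1×26)×12 = 744 mm². R_n = min(0.6×450×4080, 0.6×300×6264) + 1.0×450×744 = min(1101.6, 1127.5) + 334.8 = 1436.4 kN. φR_n = 0.75 × 1436.4 = 1077.3 kN.
Governing: min(2139.4, 1458.0, 781.7, 1077.3) = 781.7 kN → net-section rupture.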